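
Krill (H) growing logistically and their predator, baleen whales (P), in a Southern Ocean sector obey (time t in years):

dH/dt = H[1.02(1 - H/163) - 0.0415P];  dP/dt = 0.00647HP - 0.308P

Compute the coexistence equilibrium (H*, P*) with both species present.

H* ≈ 47.6, P* ≈ 17.4

From dP/dt = 0 with P > 0: 0.00647H* = 0.308, so H* = 47.6.
Substitute into dH/dt = 0: 1.02(1 - 47.6/163) = 0.0415P*.
The bracket is 0.708, giving P* = 0.722/0.0415 = 17.4.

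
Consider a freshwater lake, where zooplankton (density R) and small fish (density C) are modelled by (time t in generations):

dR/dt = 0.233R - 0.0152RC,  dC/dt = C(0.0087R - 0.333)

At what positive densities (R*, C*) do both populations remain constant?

R* ≈ 38.3, C* ≈ 15.3

Set dC/dt = 0 with C > 0: 0.0087R - 0.333 = 0, so R* = 0.333/0.0087 = 38.3.
Set dR/dt = 0 with R > 0: 0.233 - 0.0152C = 0, so C* = 0.233/0.0152 = 15.3.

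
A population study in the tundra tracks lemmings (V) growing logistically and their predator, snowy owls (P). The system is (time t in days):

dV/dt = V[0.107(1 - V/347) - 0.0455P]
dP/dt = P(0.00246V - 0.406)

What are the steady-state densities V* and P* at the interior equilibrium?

V* ≈ 165, P* ≈ 1.23

From dP/dt = 0 with P > 0: 0.00246V* = 0.406, so V* = 165.
Substitute into dV/dt = 0: 0.107(1 - 165/347) = 0.0455P*.
The bracket is 0.524, giving P* = 0.0561/0.0455 = 1.23.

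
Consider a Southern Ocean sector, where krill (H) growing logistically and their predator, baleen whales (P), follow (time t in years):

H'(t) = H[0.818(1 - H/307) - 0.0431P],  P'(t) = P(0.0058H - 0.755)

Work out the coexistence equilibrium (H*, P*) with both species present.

H* ≈ 130, P* ≈ 10.9

From dP/dt = 0 with P > 0: 0.0058H* = 0.755, so H* = 130.
Substitute into dH/dt = 0: 0.818(1 - 130/307) = 0.0431P*.
The bracket is 0.576, giving P* = 0.471/0.0431 = 10.9.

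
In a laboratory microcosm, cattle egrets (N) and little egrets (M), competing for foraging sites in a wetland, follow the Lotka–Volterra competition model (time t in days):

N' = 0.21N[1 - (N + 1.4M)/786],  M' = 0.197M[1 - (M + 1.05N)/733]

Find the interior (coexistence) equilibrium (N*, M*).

N* ≈ 511, M* ≈ 196

Setting both brackets to zero gives the nullclines N + 1.4M = 786 and 1.05N + M = 733.
Substituting M = 733 - 1.05N into the first: N(1 - 1.4·1.05) = 786 - 1.4·733.
So N* = -240/-0.47 = 511, and then M* = 733 - 1.05·511 = 196.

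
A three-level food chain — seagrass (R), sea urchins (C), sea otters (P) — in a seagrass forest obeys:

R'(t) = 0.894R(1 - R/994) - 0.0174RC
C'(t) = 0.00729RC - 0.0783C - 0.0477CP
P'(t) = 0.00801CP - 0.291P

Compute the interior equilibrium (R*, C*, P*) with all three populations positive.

From dP/dt = 0: 0.00801C* = 0.291, so C* = 36.3.
From dR/dt = 0: 0.894(1 - R*/994) = 0.0174·36.3, giving R* = 994·(1 - 0.707) = 291.
From dC/dt = 0: 0.00729·291 - 0.0783 = 0.0477P*, so P* = 2.04/0.0477 = 42.9.

R* ≈ 291, C* ≈ 36.3, P* ≈ 42.9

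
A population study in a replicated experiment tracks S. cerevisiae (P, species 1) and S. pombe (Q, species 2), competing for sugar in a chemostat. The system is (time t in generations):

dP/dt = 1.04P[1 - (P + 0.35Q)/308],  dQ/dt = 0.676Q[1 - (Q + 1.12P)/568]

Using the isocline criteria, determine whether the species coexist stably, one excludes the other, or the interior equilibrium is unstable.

stable coexistence

Compare the nullcline intercepts: K1/α12 = 308/0.35 = 880 > K2 = 568; K2/α21 = 568/1.12 = 507 > K1 = 308.
Since both inequalities hold, each species can invade when rare, so the interior equilibrium is stable.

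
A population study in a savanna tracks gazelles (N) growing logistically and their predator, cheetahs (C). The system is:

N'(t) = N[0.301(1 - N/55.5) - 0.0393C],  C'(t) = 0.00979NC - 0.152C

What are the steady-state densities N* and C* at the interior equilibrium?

From dC/dt = 0 with C > 0: 0.00979N* = 0.152, so N* = 15.5.
Substitute into dN/dt = 0: 0.301(1 - 15.5/55.5) = 0.0393C*.
The bracket is 0.72, giving C* = 0.217/0.0393 = 5.52.

N* ≈ 15.5, C* ≈ 5.52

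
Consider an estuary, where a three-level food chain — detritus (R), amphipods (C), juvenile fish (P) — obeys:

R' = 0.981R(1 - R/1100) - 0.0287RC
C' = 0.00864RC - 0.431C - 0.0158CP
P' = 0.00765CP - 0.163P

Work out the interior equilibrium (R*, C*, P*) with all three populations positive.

From dP/dt = 0: 0.00765C* = 0.163, so C* = 21.3.
From dR/dt = 0: 0.981(1 - R*/1100) = 0.0287·21.3, giving R* = 1100·(1 - 0.623) = 414.
From dC/dt = 0: 0.00864·414 - 0.431 = 0.0158P*, so P* = 3.15/0.0158 = 199.

R* ≈ 414, C* ≈ 21.3, P* ≈ 199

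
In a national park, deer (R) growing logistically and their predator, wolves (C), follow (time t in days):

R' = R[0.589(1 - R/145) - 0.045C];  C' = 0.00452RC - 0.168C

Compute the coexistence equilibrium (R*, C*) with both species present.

From dC/dt = 0 with C > 0: 0.00452R* = 0.168, so R* = 37.2.
Substitute into dR/dt = 0: 0.589(1 - 37.2/145) = 0.045C*.
The bracket is 0.744, giving C* = 0.438/0.045 = 9.73.

R* ≈ 37.2, C* ≈ 9.73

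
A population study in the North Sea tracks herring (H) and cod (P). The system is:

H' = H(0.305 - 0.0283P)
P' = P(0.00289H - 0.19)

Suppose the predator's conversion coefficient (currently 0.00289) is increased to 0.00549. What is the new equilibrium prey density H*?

At the interior fixed point, setting dP/dt = 0 with P > 0 fixes H* = (predator death rate)/(HP coefficient) — independent of the other coefficients.
With the change, H* = 0.19/0.00549 = 34.6; it falls from 65.7.

H* ≈ 34.6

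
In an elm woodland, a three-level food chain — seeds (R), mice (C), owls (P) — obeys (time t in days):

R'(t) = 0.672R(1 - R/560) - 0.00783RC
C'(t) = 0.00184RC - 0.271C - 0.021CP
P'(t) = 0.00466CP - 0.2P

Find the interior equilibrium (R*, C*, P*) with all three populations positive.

From dP/dt = 0: 0.00466C* = 0.2, so C* = 42.9.
From dR/dt = 0: 0.672(1 - R*/560) = 0.00783·42.9, giving R* = 560·(1 - 0.5) = 280.
From dC/dt = 0: 0.00184·280 - 0.271 = 0.021P*, so P* = 0.244/0.021 = 11.6.

R* ≈ 280, C* ≈ 42.9, P* ≈ 11.6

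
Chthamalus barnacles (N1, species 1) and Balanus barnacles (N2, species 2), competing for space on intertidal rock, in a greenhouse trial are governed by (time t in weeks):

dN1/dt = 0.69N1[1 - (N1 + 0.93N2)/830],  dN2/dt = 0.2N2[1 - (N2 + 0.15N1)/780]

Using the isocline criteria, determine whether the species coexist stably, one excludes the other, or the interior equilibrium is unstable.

stable coexistence

Compare the nullcline intercepts: K1/α12 = 830/0.93 = 892 > K2 = 780; K2/α21 = 780/0.15 = 5200 > K1 = 830.
Since both inequalities hold, each species can invade when rare, so the interior equilibrium is stable.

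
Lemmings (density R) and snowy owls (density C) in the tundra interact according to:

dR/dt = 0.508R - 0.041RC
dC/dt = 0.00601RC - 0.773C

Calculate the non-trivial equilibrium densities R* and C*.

R* ≈ 129, C* ≈ 12.4

Set dC/dt = 0 with C > 0: 0.00601R - 0.773 = 0, so R* = 0.773/0.00601 = 129.
Set dR/dt = 0 with R > 0: 0.508 - 0.041C = 0, so C* = 0.508/0.041 = 12.4.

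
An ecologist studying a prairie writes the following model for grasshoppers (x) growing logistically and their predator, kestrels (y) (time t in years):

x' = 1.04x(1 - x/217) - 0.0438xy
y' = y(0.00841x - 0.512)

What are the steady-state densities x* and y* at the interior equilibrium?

x* ≈ 60.9, y* ≈ 17.1

From dy/dt = 0 with y > 0: 0.00841x* = 0.512, so x* = 60.9.
Substitute into dx/dt = 0: 1.04(1 - 60.9/217) = 0.0438y*.
The bracket is 0.719, giving y* = 0.748/0.0438 = 17.1.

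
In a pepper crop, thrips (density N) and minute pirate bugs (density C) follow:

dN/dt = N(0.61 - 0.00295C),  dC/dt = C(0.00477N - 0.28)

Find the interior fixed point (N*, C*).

N* ≈ 58.7, C* ≈ 207

Set dC/dt = 0 with C > 0: 0.00477N - 0.28 = 0, so N* = 0.28/0.00477 = 58.7.
Set dN/dt = 0 with N > 0: 0.61 - 0.00295C = 0, so C* = 0.61/0.00295 = 207.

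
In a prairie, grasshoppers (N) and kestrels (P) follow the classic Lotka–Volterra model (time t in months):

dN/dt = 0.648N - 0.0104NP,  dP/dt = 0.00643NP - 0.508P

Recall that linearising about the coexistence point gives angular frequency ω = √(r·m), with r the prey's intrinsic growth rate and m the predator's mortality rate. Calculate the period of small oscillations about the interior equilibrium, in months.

T ≈ 11 months

Here r = 0.648 and m = 0.508, so r·m = 0.329.
ω = √0.329 = 0.574 per month, hence T = 2π/ω ≈ 11 months.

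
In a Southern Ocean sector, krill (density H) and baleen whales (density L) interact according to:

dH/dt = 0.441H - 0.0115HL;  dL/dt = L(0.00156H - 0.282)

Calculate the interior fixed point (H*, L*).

H* ≈ 181, L* ≈ 38.3

Set dL/dt = 0 with L > 0: 0.00156H - 0.282 = 0, so H* = 0.282/0.00156 = 181.
Set dH/dt = 0 with H > 0: 0.441 - 0.0115L = 0, so L* = 0.441/0.0115 = 38.3.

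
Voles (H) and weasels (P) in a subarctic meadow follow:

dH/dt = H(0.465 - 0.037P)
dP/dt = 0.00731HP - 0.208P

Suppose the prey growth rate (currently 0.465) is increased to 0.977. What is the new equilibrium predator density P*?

At the interior fixed point, setting dH/dt = 0 with H > 0 fixes P* = (prey growth rate)/(HP coefficient) — independent of the other coefficients.
With the change, P* = 0.977/0.037 = 26.4; it rises from 12.6.

P* ≈ 26.4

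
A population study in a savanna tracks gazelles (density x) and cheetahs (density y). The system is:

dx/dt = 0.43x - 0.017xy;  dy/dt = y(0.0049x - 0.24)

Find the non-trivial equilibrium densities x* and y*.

x* ≈ 49, y* ≈ 25.3

Set dy/dt = 0 with y > 0: 0.0049x - 0.24 = 0, so x* = 0.24/0.0049 = 49.
Set dx/dt = 0 with x > 0: 0.43 - 0.017y = 0, so y* = 0.43/0.017 = 25.3.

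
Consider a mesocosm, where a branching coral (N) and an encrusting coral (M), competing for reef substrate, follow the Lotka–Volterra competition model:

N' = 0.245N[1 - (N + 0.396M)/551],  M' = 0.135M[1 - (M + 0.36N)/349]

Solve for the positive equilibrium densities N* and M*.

Setting both brackets to zero gives the nullclines N + 0.396M = 551 and 0.36N + M = 349.
Substituting M = 349 - 0.36N into the first: N(1 - 0.396·0.36) = 551 - 0.396·349.
So N* = 413/0.857 = 481, and then M* = 349 - 0.36·481 = 176.

N* ≈ 481, M* ≈ 176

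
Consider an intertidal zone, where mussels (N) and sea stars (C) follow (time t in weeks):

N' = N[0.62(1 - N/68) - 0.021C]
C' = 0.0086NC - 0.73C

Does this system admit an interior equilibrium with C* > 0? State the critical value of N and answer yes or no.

Threshold N = 84.9; K < 84.9, so no, the predator goes extinct.

The predator equation gives dC/dt > 0 only when N > 0.73/0.0086 = 84.9.
Without the predator, N → K = 68. Since 68 < 84.9, the predator cannot invade.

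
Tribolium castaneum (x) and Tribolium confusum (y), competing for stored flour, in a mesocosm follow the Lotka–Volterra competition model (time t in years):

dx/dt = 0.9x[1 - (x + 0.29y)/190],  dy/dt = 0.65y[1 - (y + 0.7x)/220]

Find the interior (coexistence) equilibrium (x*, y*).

x* ≈ 158, y* ≈ 109

Setting both brackets to zero gives the nullclines x + 0.29y = 190 and 0.7x + y = 220.
Substituting y = 220 - 0.7x into the first: x(1 - 0.29·0.7) = 190 - 0.29·220.
So x* = 126/0.797 = 158, and then y* = 220 - 0.7·158 = 109.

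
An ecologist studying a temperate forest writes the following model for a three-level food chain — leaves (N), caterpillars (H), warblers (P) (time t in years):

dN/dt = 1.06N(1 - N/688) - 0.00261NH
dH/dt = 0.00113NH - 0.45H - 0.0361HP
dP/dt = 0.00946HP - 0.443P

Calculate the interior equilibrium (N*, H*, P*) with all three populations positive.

From dP/dt = 0: 0.00946H* = 0.443, so H* = 46.8.
From dN/dt = 0: 1.06(1 - N*/688) = 0.00261·46.8, giving N* = 688·(1 - 0.115) = 609.
From dH/dt = 0: 0.00113·609 - 0.45 = 0.0361P*, so P* = 0.238/0.0361 = 6.59.

N* ≈ 609, H* ≈ 46.8, P* ≈ 6.59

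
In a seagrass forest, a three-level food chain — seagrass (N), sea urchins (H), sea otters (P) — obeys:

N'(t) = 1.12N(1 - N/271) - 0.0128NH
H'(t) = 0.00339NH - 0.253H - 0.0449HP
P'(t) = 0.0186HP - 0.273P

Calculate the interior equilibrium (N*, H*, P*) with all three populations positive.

From dP/dt = 0: 0.0186H* = 0.273, so H* = 14.7.
From dN/dt = 0: 1.12(1 - N*/271) = 0.0128·14.7, giving N* = 271·(1 - 0.168) = 226.
From dH/dt = 0: 0.00339·226 - 0.253 = 0.0449P*, so P* = 0.512/0.0449 = 11.4.

N* ≈ 226, H* ≈ 14.7, P* ≈ 11.4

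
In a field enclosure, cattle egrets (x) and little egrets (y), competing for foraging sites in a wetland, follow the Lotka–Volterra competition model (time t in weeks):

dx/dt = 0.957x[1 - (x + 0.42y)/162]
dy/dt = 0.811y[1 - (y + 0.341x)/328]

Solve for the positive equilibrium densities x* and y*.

Setting both brackets to zero gives the nullclines x + 0.42y = 162 and 0.341x + y = 328.
Substituting y = 328 - 0.341x into the first: x(1 - 0.42·0.341) = 162 - 0.42·328.
So x* = 24.2/0.857 = 28.3, and then y* = 328 - 0.341·28.3 = 318.

x* ≈ 28.3, y* ≈ 318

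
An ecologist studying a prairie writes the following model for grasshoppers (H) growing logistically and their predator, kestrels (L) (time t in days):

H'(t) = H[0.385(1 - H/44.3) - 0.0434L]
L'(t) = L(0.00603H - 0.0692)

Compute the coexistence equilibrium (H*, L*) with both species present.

H* ≈ 11.5, L* ≈ 6.57

From dL/dt = 0 with L > 0: 0.00603H* = 0.0692, so H* = 11.5.
Substitute into dH/dt = 0: 0.385(1 - 11.5/44.3) = 0.0434L*.
The bracket is 0.741, giving L* = 0.285/0.0434 = 6.57.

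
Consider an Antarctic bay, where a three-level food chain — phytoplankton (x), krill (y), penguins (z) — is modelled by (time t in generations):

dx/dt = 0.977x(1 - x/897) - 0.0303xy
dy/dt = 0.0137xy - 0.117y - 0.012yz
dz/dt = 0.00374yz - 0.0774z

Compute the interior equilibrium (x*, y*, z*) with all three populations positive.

x* ≈ 321, y* ≈ 20.7, z* ≈ 357

From dz/dt = 0: 0.00374y* = 0.0774, so y* = 20.7.
From dx/dt = 0: 0.977(1 - x*/897) = 0.0303·20.7, giving x* = 897·(1 - 0.642) = 321.
From dy/dt = 0: 0.0137·321 - 0.117 = 0.012z*, so z* = 4.28/0.012 = 357.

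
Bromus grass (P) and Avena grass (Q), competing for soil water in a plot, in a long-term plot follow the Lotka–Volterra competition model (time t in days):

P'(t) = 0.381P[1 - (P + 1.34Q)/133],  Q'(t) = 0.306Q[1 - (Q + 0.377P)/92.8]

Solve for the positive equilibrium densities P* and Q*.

Setting both brackets to zero gives the nullclines P + 1.34Q = 133 and 0.377P + Q = 92.8.
Substituting Q = 92.8 - 0.377P into the first: P(1 - 1.34·0.377) = 133 - 1.34·92.8.
So P* = 8.65/0.495 = 17.5, and then Q* = 92.8 - 0.377·17.5 = 86.2.

P* ≈ 17.5, Q* ≈ 86.2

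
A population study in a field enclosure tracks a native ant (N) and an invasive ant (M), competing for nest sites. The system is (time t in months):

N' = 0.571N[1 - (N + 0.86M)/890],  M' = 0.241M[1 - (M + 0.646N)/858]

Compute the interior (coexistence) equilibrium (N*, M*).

Setting both brackets to zero gives the nullclines N + 0.86M = 890 and 0.646N + M = 858.
Substituting M = 858 - 0.646N into the first: N(1 - 0.86·0.646) = 890 - 0.86·858.
So N* = 152/0.444 = 342, and then M* = 858 - 0.646·342 = 637.

N* ≈ 342, M* ≈ 637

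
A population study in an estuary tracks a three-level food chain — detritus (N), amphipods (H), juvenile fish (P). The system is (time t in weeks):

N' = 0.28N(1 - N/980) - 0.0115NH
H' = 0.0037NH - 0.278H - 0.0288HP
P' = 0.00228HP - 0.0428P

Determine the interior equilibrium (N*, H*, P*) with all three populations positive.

N* ≈ 224, H* ≈ 18.8, P* ≈ 19.2

From dP/dt = 0: 0.00228H* = 0.0428, so H* = 18.8.
From dN/dt = 0: 0.28(1 - N*/980) = 0.0115·18.8, giving N* = 980·(1 - 0.771) = 224.
From dH/dt = 0: 0.0037·224 - 0.278 = 0.0288P*, so P* = 0.552/0.0288 = 19.2.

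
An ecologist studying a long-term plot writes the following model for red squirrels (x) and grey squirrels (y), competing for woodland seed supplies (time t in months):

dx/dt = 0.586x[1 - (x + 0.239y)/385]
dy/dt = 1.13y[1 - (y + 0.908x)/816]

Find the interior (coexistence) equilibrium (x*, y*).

Setting both brackets to zero gives the nullclines x + 0.239y = 385 and 0.908x + y = 816.
Substituting y = 816 - 0.908x into the first: x(1 - 0.239·0.908) = 385 - 0.239·816.
So x* = 190/0.783 = 243, and then y* = 816 - 0.908·243 = 596.

x* ≈ 243, y* ≈ 596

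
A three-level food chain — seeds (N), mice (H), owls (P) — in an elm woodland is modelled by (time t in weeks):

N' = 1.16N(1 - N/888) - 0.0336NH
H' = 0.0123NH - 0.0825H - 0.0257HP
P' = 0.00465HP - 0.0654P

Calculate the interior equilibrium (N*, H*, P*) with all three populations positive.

N* ≈ 526, H* ≈ 14.1, P* ≈ 249

From dP/dt = 0: 0.00465H* = 0.0654, so H* = 14.1.
From dN/dt = 0: 1.16(1 - N*/888) = 0.0336·14.1, giving N* = 888·(1 - 0.407) = 526.
From dH/dt = 0: 0.0123·526 - 0.0825 = 0.0257P*, so P* = 6.39/0.0257 = 249.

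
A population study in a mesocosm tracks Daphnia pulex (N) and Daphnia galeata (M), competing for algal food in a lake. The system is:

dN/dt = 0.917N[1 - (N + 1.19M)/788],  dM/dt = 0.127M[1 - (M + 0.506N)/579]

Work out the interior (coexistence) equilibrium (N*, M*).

N* ≈ 249, M* ≈ 453

Setting both brackets to zero gives the nullclines N + 1.19M = 788 and 0.506N + M = 579.
Substituting M = 579 - 0.506N into the first: N(1 - 1.19·0.506) = 788 - 1.19·579.
So N* = 99/0.398 = 249, and then M* = 579 - 0.506·249 = 453.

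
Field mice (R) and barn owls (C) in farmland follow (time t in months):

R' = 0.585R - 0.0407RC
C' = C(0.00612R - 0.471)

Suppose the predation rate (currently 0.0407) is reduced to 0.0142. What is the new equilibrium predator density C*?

C* ≈ 41.2

At the interior fixed point, setting dR/dt = 0 with R > 0 fixes C* = (prey growth rate)/(RC coefficient) — independent of the other coefficients.
With the change, C* = 0.585/0.0142 = 41.2; it rises from 14.4.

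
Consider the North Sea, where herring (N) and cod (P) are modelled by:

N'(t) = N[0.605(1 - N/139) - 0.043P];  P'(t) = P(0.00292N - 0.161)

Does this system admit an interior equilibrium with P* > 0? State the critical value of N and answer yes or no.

Threshold N = 55.1; K > 55.1, so yes, the predator persists.

The predator equation gives dP/dt > 0 only when N > 0.161/0.00292 = 55.1.
Without the predator, N → K = 139. Since 139 > 55.1, the predator can invade and persist.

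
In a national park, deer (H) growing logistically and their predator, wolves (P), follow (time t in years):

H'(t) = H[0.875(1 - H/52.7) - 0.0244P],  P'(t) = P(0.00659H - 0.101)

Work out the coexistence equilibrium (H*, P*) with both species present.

H* ≈ 15.3, P* ≈ 25.4

From dP/dt = 0 with P > 0: 0.00659H* = 0.101, so H* = 15.3.
Substitute into dH/dt = 0: 0.875(1 - 15.3/52.7) = 0.0244P*.
The bracket is 0.709, giving P* = 0.621/0.0244 = 25.4.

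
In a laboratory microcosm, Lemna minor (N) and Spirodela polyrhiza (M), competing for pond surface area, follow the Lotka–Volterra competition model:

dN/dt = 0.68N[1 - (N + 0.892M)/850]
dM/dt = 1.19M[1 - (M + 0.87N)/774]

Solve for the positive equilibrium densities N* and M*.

N* ≈ 713, M* ≈ 154

Setting both brackets to zero gives the nullclines N + 0.892M = 850 and 0.87N + M = 774.
Substituting M = 774 - 0.87N into the first: N(1 - 0.892·0.87) = 850 - 0.892·774.
So N* = 160/0.224 = 713, and then M* = 774 - 0.87·713 = 154.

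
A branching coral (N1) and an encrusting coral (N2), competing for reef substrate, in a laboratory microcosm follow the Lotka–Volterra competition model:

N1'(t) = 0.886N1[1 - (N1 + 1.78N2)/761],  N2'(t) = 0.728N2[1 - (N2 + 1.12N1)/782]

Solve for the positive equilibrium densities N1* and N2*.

Setting both brackets to zero gives the nullclines N1 + 1.78N2 = 761 and 1.12N1 + N2 = 782.
Substituting N2 = 782 - 1.12N1 into the first: N1(1 - 1.78·1.12) = 761 - 1.78·782.
So N1* = -631/-0.994 = 635, and then N2* = 782 - 1.12·635 = 70.8.

N1* ≈ 635, N2* ≈ 70.8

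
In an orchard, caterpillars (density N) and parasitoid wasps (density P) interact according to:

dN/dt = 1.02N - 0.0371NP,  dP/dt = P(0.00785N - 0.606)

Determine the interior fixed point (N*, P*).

Set dP/dt = 0 with P > 0: 0.00785N - 0.606 = 0, so N* = 0.606/0.00785 = 77.2.
Set dN/dt = 0 with N > 0: 1.02 - 0.0371P = 0, so P* = 1.02/0.0371 = 27.5.

N* ≈ 77.2, P* ≈ 27.5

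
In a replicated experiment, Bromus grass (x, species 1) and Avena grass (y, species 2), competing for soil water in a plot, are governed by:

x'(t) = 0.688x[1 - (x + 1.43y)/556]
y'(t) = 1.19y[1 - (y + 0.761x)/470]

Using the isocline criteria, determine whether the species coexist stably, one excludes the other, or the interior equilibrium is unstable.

species 2 excludes species 1

Compare the nullcline intercepts: K1/α12 = 556/1.43 = 389 < K2 = 470; K2/α21 = 470/0.761 = 618 > K1 = 556.
Since the inequalities point opposite ways, species 2 can invade but species 1 cannot.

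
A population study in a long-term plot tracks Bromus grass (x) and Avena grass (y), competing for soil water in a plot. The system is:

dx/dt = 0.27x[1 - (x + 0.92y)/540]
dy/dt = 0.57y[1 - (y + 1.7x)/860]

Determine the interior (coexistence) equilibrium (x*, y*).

Setting both brackets to zero gives the nullclines x + 0.92y = 540 and 1.7x + y = 860.
Substituting y = 860 - 1.7x into the first: x(1 - 0.92·1.7) = 540 - 0.92·860.
So x* = -251/-0.564 = 445, and then y* = 860 - 1.7·445 = 103.

x* ≈ 445, y* ≈ 103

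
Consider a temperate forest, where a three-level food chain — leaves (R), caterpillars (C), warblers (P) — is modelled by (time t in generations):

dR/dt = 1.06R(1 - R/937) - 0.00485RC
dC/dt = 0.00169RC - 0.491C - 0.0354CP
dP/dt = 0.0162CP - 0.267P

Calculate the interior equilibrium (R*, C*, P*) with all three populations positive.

From dP/dt = 0: 0.0162C* = 0.267, so C* = 16.5.
From dR/dt = 0: 1.06(1 - R*/937) = 0.00485·16.5, giving R* = 937·(1 - 0.0754) = 866.
From dC/dt = 0: 0.00169·866 - 0.491 = 0.0354P*, so P* = 0.973/0.0354 = 27.5.

R* ≈ 866, C* ≈ 16.5, P* ≈ 27.5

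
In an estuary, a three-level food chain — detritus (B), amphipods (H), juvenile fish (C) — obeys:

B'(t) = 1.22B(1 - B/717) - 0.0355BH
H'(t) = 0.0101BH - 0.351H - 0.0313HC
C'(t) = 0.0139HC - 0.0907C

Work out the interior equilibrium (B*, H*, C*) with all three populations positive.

B* ≈ 581, H* ≈ 6.53, C* ≈ 176

From dC/dt = 0: 0.0139H* = 0.0907, so H* = 6.53.
From dB/dt = 0: 1.22(1 - B*/717) = 0.0355·6.53, giving B* = 717·(1 - 0.19) = 581.
From dH/dt = 0: 0.0101·581 - 0.351 = 0.0313C*, so C* = 5.52/0.0313 = 176.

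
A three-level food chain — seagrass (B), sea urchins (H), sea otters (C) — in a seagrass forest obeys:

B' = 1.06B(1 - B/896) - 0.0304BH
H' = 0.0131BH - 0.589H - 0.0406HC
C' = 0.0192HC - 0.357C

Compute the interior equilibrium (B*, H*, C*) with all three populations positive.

B* ≈ 418, H* ≈ 18.6, C* ≈ 120

From dC/dt = 0: 0.0192H* = 0.357, so H* = 18.6.
From dB/dt = 0: 1.06(1 - B*/896) = 0.0304·18.6, giving B* = 896·(1 - 0.533) = 418.
From dH/dt = 0: 0.0131·418 - 0.589 = 0.0406C*, so C* = 4.89/0.0406 = 120.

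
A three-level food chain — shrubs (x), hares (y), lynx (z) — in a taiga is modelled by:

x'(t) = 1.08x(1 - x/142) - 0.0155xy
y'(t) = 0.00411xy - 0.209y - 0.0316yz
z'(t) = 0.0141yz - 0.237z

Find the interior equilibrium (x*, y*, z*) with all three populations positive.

x* ≈ 108, y* ≈ 16.8, z* ≈ 7.4

From dz/dt = 0: 0.0141y* = 0.237, so y* = 16.8.
From dx/dt = 0: 1.08(1 - x*/142) = 0.0155·16.8, giving x* = 142·(1 - 0.241) = 108.
From dy/dt = 0: 0.00411·108 - 0.209 = 0.0316z*, so z* = 0.234/0.0316 = 7.4.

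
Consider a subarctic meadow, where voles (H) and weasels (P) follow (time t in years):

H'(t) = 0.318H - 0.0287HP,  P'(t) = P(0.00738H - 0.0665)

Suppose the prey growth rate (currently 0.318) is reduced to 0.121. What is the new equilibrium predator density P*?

At the interior fixed point, setting dH/dt = 0 with H > 0 fixes P* = (prey growth rate)/(HP coefficient) — independent of the other coefficients.
With the change, P* = 0.121/0.0287 = 4.22; it falls from 11.1.

P* ≈ 4.22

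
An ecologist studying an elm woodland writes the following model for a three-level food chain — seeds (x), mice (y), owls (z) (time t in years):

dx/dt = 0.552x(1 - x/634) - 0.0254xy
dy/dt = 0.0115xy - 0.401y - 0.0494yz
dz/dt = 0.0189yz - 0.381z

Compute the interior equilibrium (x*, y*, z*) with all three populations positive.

x* ≈ 45.9, y* ≈ 20.2, z* ≈ 2.57

From dz/dt = 0: 0.0189y* = 0.381, so y* = 20.2.
From dx/dt = 0: 0.552(1 - x*/634) = 0.0254·20.2, giving x* = 634·(1 - 0.928) = 45.9.
From dy/dt = 0: 0.0115·45.9 - 0.401 = 0.0494z*, so z* = 0.127/0.0494 = 2.57.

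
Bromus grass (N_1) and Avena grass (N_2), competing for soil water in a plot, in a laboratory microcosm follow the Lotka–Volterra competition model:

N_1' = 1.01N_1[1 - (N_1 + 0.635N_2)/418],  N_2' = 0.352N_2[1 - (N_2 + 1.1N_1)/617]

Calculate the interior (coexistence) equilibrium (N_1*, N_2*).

N_1* ≈ 86.9, N_2* ≈ 521

Setting both brackets to zero gives the nullclines N_1 + 0.635N_2 = 418 and 1.1N_1 + N_2 = 617.
Substituting N_2 = 617 - 1.1N_1 into the first: N_1(1 - 0.635·1.1) = 418 - 0.635·617.
So N_1* = 26.2/0.301 = 86.9, and then N_2* = 617 - 1.1·86.9 = 521.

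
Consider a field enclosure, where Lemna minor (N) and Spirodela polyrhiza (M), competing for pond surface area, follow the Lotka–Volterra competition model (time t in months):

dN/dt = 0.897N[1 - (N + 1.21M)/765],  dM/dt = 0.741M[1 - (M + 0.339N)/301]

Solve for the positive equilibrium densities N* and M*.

N* ≈ 680, M* ≈ 70.6

Setting both brackets to zero gives the nullclines N + 1.21M = 765 and 0.339N + M = 301.
Substituting M = 301 - 0.339N into the first: N(1 - 1.21·0.339) = 765 - 1.21·301.
So N* = 401/0.59 = 680, and then M* = 301 - 0.339·680 = 70.6.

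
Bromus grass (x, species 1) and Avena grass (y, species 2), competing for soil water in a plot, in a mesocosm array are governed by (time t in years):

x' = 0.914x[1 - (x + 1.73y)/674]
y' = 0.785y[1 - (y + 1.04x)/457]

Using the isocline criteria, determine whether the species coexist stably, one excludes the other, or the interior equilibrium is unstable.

Compare the nullcline intercepts: K1/α12 = 674/1.73 = 390 < K2 = 457; K2/α21 = 457/1.04 = 439 < K1 = 674.
Since both are reversed, neither can invade when rare; the interior point is a saddle.

unstable coexistence (outcome depends on initial conditions)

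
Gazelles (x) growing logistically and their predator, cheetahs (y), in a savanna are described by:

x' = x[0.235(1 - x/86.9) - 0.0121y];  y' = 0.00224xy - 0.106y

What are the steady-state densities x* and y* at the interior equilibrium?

From dy/dt = 0 with y > 0: 0.00224x* = 0.106, so x* = 47.3.
Substitute into dx/dt = 0: 0.235(1 - 47.3/86.9) = 0.0121y*.
The bracket is 0.455, giving y* = 0.107/0.0121 = 8.85.

x* ≈ 47.3, y* ≈ 8.85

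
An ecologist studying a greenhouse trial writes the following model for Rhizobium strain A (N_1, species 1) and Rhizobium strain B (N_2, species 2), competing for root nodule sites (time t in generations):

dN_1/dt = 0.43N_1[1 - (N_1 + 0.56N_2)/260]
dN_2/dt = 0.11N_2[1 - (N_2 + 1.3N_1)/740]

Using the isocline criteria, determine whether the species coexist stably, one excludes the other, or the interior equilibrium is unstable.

Compare the nullcline intercepts: K1/α12 = 260/0.56 = 464 < K2 = 740; K2/α21 = 740/1.3 = 569 > K1 = 260.
Since the inequalities point opposite ways, species 2 can invade but species 1 cannot.

species 2 excludes species 1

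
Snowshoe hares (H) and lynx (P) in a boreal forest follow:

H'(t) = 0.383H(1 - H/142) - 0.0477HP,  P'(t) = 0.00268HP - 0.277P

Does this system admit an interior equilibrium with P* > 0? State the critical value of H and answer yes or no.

The predator equation gives dP/dt > 0 only when H > 0.277/0.00268 = 103.
Without the predator, H → K = 142. Since 142 > 103, the predator can invade and persist.

Threshold H = 103; K > 103, so yes, the predator persists.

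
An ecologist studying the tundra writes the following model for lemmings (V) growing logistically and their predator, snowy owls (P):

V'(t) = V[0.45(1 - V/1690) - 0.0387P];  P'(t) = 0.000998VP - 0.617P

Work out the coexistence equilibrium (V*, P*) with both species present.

From dP/dt = 0 with P > 0: 0.000998V* = 0.617, so V* = 618.
Substitute into dV/dt = 0: 0.45(1 - 618/1690) = 0.0387P*.
The bracket is 0.634, giving P* = 0.285/0.0387 = 7.37.

V* ≈ 618, P* ≈ 7.37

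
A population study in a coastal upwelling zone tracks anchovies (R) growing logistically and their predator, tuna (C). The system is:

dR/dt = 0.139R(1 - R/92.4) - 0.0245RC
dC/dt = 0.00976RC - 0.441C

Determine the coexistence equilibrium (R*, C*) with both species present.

From dC/dt = 0 with C > 0: 0.00976R* = 0.441, so R* = 45.2.
Substitute into dR/dt = 0: 0.139(1 - 45.2/92.4) = 0.0245C*.
The bracket is 0.511, giving C* = 0.071/0.0245 = 2.9.

R* ≈ 45.2, C* ≈ 2.9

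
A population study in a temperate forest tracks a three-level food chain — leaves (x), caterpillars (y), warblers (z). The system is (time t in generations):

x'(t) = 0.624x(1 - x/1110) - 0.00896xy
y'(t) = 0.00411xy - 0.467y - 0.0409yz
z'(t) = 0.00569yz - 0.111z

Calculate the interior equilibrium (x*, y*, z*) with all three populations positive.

x* ≈ 799, y* ≈ 19.5, z* ≈ 68.9

From dz/dt = 0: 0.00569y* = 0.111, so y* = 19.5.
From dx/dt = 0: 0.624(1 - x*/1110) = 0.00896·19.5, giving x* = 1110·(1 - 0.28) = 799.
From dy/dt = 0: 0.00411·799 - 0.467 = 0.0409z*, so z* = 2.82/0.0409 = 68.9.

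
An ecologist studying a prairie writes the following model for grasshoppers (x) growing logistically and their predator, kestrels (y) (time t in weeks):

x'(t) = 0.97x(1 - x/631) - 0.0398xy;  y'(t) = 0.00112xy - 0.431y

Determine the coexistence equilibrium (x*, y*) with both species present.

x* ≈ 385, y* ≈ 9.51

From dy/dt = 0 with y > 0: 0.00112x* = 0.431, so x* = 385.
Substitute into dx/dt = 0: 0.97(1 - 385/631) = 0.0398y*.
The bracket is 0.39, giving y* = 0.378/0.0398 = 9.51.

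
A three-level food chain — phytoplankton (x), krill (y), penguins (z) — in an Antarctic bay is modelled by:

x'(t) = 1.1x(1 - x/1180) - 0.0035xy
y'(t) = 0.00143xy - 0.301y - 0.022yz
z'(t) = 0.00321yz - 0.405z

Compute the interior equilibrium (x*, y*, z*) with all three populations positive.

x* ≈ 706, y* ≈ 126, z* ≈ 32.2

From dz/dt = 0: 0.00321y* = 0.405, so y* = 126.
From dx/dt = 0: 1.1(1 - x*/1180) = 0.0035·126, giving x* = 1180·(1 - 0.401) = 706.
From dy/dt = 0: 0.00143·706 - 0.301 = 0.022z*, so z* = 0.709/0.022 = 32.2.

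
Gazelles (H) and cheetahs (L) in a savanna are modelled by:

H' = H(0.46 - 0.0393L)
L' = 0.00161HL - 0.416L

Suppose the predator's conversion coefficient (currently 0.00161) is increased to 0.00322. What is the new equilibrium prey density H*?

H* ≈ 129

At the interior fixed point, setting dL/dt = 0 with L > 0 fixes H* = (predator death rate)/(HL coefficient) — independent of the other coefficients.
With the change, H* = 0.416/0.00322 = 129; it falls from 258.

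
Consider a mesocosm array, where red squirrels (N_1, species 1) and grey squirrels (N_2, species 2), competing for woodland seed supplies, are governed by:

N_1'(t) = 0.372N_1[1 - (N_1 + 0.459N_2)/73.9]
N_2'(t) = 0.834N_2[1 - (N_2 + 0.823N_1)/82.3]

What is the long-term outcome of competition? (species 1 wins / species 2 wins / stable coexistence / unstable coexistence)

Compare the nullcline intercepts: K1/α12 = 73.9/0.459 = 161 > K2 = 82.3; K2/α21 = 82.3/0.823 = 100 > K1 = 73.9.
Since both inequalities hold, each species can invade when rare, so the interior equilibrium is stable.

stable coexistence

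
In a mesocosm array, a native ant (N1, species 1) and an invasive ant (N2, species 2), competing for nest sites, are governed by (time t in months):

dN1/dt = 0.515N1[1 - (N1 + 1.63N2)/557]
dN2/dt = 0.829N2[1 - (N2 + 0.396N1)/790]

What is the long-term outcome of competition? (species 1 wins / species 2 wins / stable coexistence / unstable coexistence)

Compare the nullcline intercepts: K1/α12 = 557/1.63 = 342 < K2 = 790; K2/α21 = 790/0.396 = 1990 > K1 = 557.
Since the inequalities point opposite ways, species 2 can invade but species 1 cannot.

species 2 excludes species 1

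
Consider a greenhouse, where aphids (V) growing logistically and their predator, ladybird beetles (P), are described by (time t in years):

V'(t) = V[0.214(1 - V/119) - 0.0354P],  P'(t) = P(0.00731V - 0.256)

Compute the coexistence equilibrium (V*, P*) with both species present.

V* ≈ 35, P* ≈ 4.27

From dP/dt = 0 with P > 0: 0.00731V* = 0.256, so V* = 35.
Substitute into dV/dt = 0: 0.214(1 - 35/119) = 0.0354P*.
The bracket is 0.706, giving P* = 0.151/0.0354 = 4.27.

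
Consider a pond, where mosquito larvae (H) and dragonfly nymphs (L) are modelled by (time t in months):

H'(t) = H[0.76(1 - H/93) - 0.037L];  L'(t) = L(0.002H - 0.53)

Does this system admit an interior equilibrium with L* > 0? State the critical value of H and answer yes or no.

The predator equation gives dL/dt > 0 only when H > 0.53/0.002 = 265.
Without the predator, H → K = 93. Since 93 < 265, the predator cannot invade.

Threshold H = 265; K < 265, so no, the predator goes extinct.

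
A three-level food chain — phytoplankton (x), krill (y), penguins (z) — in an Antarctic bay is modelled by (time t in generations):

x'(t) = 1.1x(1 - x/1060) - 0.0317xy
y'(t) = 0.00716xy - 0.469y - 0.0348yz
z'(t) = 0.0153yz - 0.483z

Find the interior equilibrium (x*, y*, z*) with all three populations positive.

From dz/dt = 0: 0.0153y* = 0.483, so y* = 31.6.
From dx/dt = 0: 1.1(1 - x*/1060) = 0.0317·31.6, giving x* = 1060·(1 - 0.91) = 95.7.
From dy/dt = 0: 0.00716·95.7 - 0.469 = 0.0348z*, so z* = 0.216/0.0348 = 6.21.

x* ≈ 95.7, y* ≈ 31.6, z* ≈ 6.21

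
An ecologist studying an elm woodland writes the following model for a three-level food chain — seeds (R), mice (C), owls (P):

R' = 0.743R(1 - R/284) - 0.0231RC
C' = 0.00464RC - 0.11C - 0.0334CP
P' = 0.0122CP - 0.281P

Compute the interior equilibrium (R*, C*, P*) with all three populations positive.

From dP/dt = 0: 0.0122C* = 0.281, so C* = 23.
From dR/dt = 0: 0.743(1 - R*/284) = 0.0231·23, giving R* = 284·(1 - 0.716) = 80.6.
From dC/dt = 0: 0.00464·80.6 - 0.11 = 0.0334P*, so P* = 0.264/0.0334 = 7.91.

R* ≈ 80.6, C* ≈ 23, P* ≈ 7.91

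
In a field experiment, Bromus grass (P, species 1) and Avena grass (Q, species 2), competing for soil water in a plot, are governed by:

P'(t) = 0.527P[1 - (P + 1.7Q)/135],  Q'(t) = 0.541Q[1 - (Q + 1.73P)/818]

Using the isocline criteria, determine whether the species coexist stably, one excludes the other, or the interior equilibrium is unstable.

Compare the nullcline intercepts: K1/α12 = 135/1.7 = 79.4 < K2 = 818; K2/α21 = 818/1.73 = 473 > K1 = 135.
Since the inequalities point opposite ways, species 2 can invade but species 1 cannot.

species 2 excludes species 1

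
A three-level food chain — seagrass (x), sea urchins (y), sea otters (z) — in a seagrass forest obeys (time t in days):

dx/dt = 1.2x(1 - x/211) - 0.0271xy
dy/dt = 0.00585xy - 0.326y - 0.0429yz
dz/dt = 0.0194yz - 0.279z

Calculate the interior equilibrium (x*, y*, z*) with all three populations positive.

x* ≈ 142, y* ≈ 14.4, z* ≈ 11.8

From dz/dt = 0: 0.0194y* = 0.279, so y* = 14.4.
From dx/dt = 0: 1.2(1 - x*/211) = 0.0271·14.4, giving x* = 211·(1 - 0.325) = 142.
From dy/dt = 0: 0.00585·142 - 0.326 = 0.0429z*, so z* = 0.507/0.0429 = 11.8.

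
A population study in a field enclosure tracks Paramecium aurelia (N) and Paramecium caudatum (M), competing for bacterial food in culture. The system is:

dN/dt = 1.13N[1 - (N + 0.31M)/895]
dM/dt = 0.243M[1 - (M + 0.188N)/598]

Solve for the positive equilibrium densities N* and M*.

Setting both brackets to zero gives the nullclines N + 0.31M = 895 and 0.188N + M = 598.
Substituting M = 598 - 0.188N into the first: N(1 - 0.31·0.188) = 895 - 0.31·598.
So N* = 710/0.942 = 754, and then M* = 598 - 0.188·754 = 456.

N* ≈ 754, M* ≈ 456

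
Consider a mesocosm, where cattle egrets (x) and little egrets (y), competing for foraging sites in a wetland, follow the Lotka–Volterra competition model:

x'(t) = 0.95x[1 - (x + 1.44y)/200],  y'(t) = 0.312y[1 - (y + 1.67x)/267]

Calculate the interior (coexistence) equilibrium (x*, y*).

Setting both brackets to zero gives the nullclines x + 1.44y = 200 and 1.67x + y = 267.
Substituting y = 267 - 1.67x into the first: x(1 - 1.44·1.67) = 200 - 1.44·267.
So x* = -184/-1.4 = 131, and then y* = 267 - 1.67·131 = 47.7.

x* ≈ 131, y* ≈ 47.7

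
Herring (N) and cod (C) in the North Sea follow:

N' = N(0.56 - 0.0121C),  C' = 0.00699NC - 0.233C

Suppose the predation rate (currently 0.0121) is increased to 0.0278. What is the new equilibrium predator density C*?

C* ≈ 20.1

At the interior fixed point, setting dN/dt = 0 with N > 0 fixes C* = (prey growth rate)/(NC coefficient) — independent of the other coefficients.
With the change, C* = 0.56/0.0278 = 20.1; it falls from 46.3.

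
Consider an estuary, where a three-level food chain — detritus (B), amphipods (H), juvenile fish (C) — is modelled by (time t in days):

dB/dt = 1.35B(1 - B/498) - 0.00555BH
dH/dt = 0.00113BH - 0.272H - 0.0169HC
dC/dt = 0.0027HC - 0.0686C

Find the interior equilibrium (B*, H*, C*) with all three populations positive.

From dC/dt = 0: 0.0027H* = 0.0686, so H* = 25.4.
From dB/dt = 0: 1.35(1 - B*/498) = 0.00555·25.4, giving B* = 498·(1 - 0.104) = 446.
From dH/dt = 0: 0.00113·446 - 0.272 = 0.0169C*, so C* = 0.232/0.0169 = 13.7.

B* ≈ 446, H* ≈ 25.4, C* ≈ 13.7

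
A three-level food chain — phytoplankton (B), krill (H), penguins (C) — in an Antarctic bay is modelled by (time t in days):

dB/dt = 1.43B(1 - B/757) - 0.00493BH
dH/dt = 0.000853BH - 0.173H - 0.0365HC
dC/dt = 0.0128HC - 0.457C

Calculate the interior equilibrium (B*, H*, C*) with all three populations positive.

From dC/dt = 0: 0.0128H* = 0.457, so H* = 35.7.
From dB/dt = 0: 1.43(1 - B*/757) = 0.00493·35.7, giving B* = 757·(1 - 0.123) = 664.
From dH/dt = 0: 0.000853·664 - 0.173 = 0.0365C*, so C* = 0.393/0.0365 = 10.8.

B* ≈ 664, H* ≈ 35.7, C* ≈ 10.8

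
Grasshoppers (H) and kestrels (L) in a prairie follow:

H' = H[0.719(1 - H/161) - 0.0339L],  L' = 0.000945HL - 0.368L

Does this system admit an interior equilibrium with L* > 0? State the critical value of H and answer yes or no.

The predator equation gives dL/dt > 0 only when H > 0.368/0.000945 = 389.
Without the predator, H → K = 161. Since 161 < 389, the predator cannot invade.

Threshold H = 389; K < 389, so no, the predator goes extinct.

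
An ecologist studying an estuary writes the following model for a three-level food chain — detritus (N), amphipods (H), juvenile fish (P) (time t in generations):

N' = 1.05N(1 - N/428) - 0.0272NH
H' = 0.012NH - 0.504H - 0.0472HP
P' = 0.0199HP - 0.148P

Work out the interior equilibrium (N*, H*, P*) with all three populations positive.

From dP/dt = 0: 0.0199H* = 0.148, so H* = 7.44.
From dN/dt = 0: 1.05(1 - N*/428) = 0.0272·7.44, giving N* = 428·(1 - 0.193) = 346.
From dH/dt = 0: 0.012·346 - 0.504 = 0.0472P*, so P* = 3.64/0.0472 = 77.2.

N* ≈ 346, H* ≈ 7.44, P* ≈ 77.2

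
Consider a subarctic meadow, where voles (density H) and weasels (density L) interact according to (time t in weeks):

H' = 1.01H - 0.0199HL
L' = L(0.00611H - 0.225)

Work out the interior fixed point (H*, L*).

Set dL/dt = 0 with L > 0: 0.00611H - 0.225 = 0, so H* = 0.225/0.00611 = 36.8.
Set dH/dt = 0 with H > 0: 1.01 - 0.0199L = 0, so L* = 1.01/0.0199 = 50.8.

H* ≈ 36.8, L* ≈ 50.8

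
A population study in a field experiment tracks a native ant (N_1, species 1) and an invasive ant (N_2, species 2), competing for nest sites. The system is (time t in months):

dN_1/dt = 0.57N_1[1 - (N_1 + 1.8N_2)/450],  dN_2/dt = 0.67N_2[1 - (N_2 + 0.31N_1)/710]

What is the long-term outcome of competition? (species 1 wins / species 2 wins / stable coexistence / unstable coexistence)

species 2 excludes species 1

Compare the nullcline intercepts: K1/α12 = 450/1.8 = 250 < K2 = 710; K2/α21 = 710/0.31 = 2290 > K1 = 450.
Since the inequalities point opposite ways, species 2 can invade but species 1 cannot.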